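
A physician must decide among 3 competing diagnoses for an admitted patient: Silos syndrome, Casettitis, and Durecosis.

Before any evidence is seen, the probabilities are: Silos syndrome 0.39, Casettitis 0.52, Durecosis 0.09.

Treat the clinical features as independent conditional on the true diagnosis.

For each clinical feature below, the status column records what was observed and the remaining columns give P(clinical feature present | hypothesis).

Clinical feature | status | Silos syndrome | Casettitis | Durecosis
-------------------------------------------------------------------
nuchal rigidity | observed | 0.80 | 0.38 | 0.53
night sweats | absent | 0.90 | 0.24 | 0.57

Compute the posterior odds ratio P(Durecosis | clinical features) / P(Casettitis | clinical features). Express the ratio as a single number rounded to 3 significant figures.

The normalizing constant cancels in an odds ratio, so compute prior × likelihood for the two hypotheses only (using 1 − P(present | H) for each absent clinical feature):
  Durecosis: 0.09 × 0.53 × (1 − 0.57) = 0.020511
  Casettitis: 0.52 × 0.38 × (1 − 0.24) = 0.15018
Odds(Durecosis : Casettitis) = 0.020511 / 0.15018 ≈ 0.137.

0.137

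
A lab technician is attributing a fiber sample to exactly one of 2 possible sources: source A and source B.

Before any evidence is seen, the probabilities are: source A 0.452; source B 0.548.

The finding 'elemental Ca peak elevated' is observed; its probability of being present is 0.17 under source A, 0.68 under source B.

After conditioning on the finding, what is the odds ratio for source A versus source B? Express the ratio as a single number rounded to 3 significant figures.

Posterior odds equal prior odds times the likelihood ratio; only the two competing hypotheses matter.
  source A: 0.452 × 0.17 = 0.07684
  source B: 0.548 × 0.68 = 0.37264
Posterior odds = 0.07684 / 0.37264 ≈ 0.206.

0.206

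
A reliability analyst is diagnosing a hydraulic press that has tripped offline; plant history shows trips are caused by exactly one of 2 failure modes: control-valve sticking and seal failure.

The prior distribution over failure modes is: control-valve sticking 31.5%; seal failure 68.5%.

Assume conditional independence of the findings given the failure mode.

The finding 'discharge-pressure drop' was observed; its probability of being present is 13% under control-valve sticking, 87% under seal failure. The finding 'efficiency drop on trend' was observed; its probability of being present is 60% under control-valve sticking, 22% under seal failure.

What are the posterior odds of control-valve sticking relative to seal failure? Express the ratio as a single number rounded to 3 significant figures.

Posterior odds equal prior odds times the likelihood ratio; only the two competing hypotheses matter.
  control-valve sticking: 0.315 × 0.13 × 0.60 = 0.02457
  seal failure: 0.685 × 0.87 × 0.22 = 0.13111
Posterior odds = 0.02457 / 0.13111 ≈ 0.187.

0.187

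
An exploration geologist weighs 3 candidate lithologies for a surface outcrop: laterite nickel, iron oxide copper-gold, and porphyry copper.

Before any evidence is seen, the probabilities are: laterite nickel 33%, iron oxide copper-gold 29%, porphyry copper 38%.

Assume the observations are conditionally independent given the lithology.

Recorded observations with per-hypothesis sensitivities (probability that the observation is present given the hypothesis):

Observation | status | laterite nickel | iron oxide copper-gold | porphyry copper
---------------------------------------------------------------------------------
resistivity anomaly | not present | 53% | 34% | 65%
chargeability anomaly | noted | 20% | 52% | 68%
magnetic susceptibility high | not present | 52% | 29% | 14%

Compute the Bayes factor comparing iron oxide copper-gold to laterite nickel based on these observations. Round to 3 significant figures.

Take the product of per-observation likelihoods under each hypothesis (using 1 − P(present | H) for each absent observation), then divide.
  iron oxide copper-gold: (1 − 0.34) × 0.52 × (1 − 0.29) = 0.24367
  laterite nickel: (1 − 0.53) × 0.20 × (1 − 0.52) = 0.04512
Bayes factor = 0.24367 / 0.04512 ≈ 5.40

5.40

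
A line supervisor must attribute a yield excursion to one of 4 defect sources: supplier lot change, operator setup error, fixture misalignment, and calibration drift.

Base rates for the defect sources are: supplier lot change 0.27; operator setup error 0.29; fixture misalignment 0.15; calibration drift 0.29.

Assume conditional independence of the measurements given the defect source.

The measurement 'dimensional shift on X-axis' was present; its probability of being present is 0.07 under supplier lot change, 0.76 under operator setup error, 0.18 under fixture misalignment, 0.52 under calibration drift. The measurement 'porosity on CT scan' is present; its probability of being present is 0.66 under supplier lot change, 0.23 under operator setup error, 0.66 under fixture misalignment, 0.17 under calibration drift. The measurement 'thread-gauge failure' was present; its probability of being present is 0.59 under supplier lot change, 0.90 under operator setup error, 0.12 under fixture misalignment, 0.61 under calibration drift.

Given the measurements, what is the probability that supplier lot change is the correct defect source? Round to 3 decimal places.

0.104

By Bayes' rule with conditional independence, the unnormalized weight for each hypothesis is prior × ∏ likelihoods:
  supplier lot change: 0.27 × 0.07 × 0.66 × 0.59 = 0.0073597
  operator setup error: 0.29 × 0.76 × 0.23 × 0.90 = 0.045623
  fixture misalignment: 0.15 × 0.18 × 0.66 × 0.12 = 0.0021384
  calibration drift: 0.29 × 0.52 × 0.17 × 0.61 = 0.015638
Marginal likelihood of the evidence = 0.070759.
P(supplier lot change | evidence) = 0.0073597 / 0.070759 ≈ 0.104.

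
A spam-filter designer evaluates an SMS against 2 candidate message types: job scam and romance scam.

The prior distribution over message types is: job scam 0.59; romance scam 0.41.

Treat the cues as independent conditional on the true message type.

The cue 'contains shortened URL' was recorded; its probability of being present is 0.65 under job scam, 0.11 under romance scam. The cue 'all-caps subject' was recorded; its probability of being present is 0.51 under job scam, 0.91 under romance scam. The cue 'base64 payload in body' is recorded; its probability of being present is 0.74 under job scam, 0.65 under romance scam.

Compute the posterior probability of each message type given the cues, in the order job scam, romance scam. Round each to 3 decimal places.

0.844, 0.156

By Bayes' rule with conditional independence, the unnormalized weight for each hypothesis is prior × ∏ likelihoods:
  job scam: 0.59 × 0.65 × 0.51 × 0.74 = 0.14473
  romance scam: 0.41 × 0.11 × 0.91 × 0.65 = 0.026677
The unnormalized weights sum to 0.17141.
P(job scam | evidence) = 0.14473 / 0.17141 ≈ 0.844
P(romance scam | evidence) = 0.026677 / 0.17141 ≈ 0.156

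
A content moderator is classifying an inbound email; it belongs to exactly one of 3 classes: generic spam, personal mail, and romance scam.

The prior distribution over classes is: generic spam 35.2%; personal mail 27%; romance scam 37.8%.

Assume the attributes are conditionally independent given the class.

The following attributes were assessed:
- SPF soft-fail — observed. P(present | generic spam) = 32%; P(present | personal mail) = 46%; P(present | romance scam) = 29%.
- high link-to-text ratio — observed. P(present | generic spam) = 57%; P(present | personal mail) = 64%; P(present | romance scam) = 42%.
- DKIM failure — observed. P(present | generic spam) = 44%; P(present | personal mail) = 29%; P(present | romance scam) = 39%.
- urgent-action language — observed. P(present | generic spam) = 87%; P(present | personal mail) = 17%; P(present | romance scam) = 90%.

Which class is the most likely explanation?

generic spam

By Bayes' rule with conditional independence, the unnormalized weight for each hypothesis is prior × ∏ likelihoods:
  generic spam: 0.352 × 0.32 × 0.57 × 0.44 × 0.87 = 0.024578
  personal mail: 0.270 × 0.46 × 0.64 × 0.29 × 0.17 = 0.0039188
  romance scam: 0.378 × 0.29 × 0.42 × 0.39 × 0.90 = 0.01616
Marginal likelihood of the evidence = 0.044657.
P(generic spam | evidence) ≈ 0.024578 / 0.044657 ≈ 0.550
P(personal mail | evidence) ≈ 0.0039188 / 0.044657 ≈ 0.088
P(romance scam | evidence) ≈ 0.01616 / 0.044657 ≈ 0.362
The largest is 0.550, so generic spam is most probable.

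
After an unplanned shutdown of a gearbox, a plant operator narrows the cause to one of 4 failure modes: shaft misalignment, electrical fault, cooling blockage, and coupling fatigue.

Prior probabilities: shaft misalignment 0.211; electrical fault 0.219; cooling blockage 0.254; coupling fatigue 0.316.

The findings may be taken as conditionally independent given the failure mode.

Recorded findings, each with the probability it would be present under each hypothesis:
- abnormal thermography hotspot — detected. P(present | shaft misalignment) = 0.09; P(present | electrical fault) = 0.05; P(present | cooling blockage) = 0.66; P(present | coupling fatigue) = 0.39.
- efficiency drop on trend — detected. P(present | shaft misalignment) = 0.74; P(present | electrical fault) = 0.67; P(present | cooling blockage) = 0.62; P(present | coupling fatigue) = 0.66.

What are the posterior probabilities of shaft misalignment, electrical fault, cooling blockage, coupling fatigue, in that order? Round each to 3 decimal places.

By Bayes' rule with conditional independence, the unnormalized weight for each hypothesis is prior × ∏ likelihoods:
  shaft misalignment: 0.211 × 0.09 × 0.74 = 0.014053
  electrical fault: 0.219 × 0.05 × 0.67 = 0.0073365
  cooling blockage: 0.254 × 0.66 × 0.62 = 0.10394
  coupling fatigue: 0.316 × 0.39 × 0.66 = 0.081338
Normalizing constant Z = 0.014053 + 0.0073365 + 0.10394 + 0.081338 = 0.20666.
P(shaft misalignment | evidence) = 0.014053 / 0.20666 ≈ 0.068
P(electrical fault | evidence) = 0.0073365 / 0.20666 ≈ 0.035
P(cooling blockage | evidence) = 0.10394 / 0.20666 ≈ 0.503
P(coupling fatigue | evidence) = 0.081338 / 0.20666 ≈ 0.394

0.068, 0.035, 0.503, 0.394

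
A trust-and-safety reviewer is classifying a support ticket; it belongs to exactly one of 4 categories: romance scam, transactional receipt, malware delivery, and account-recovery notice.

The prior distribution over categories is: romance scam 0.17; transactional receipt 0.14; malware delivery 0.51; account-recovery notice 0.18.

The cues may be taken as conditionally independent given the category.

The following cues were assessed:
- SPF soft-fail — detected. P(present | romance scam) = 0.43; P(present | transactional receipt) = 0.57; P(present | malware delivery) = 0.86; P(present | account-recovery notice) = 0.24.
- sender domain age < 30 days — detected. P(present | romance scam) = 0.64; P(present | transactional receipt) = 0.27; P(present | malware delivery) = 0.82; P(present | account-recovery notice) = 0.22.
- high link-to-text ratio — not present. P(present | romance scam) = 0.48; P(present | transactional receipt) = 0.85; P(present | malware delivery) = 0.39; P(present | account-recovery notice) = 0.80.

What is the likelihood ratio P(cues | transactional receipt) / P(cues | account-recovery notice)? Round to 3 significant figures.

Take the product of per-cue likelihoods under each hypothesis (using 1 − P(present | H) for each absent cue), then divide.
  transactional receipt: 0.57 × 0.27 × (1 − 0.85) = 0.023085
  account-recovery notice: 0.24 × 0.22 × (1 − 0.80) = 0.01056
Bayes factor = 0.023085 / 0.01056 ≈ 2.19

2.19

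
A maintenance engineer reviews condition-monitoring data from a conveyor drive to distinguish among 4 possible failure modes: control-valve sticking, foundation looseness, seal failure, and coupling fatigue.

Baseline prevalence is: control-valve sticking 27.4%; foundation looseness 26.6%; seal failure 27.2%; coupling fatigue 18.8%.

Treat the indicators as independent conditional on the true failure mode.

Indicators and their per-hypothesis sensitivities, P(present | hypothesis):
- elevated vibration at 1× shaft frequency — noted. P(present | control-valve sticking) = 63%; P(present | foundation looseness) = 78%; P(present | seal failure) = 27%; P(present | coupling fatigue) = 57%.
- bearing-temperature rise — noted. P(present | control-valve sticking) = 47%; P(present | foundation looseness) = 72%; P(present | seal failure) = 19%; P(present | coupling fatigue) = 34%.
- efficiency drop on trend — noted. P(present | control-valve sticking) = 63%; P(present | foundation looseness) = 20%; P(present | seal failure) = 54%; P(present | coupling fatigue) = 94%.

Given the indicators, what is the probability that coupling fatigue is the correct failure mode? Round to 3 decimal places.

For each hypothesis, the unnormalized posterior weight is prior × product of the indicator likelihoods:
  control-valve sticking: 0.274 × 0.63 × 0.47 × 0.63 = 0.051113
  foundation looseness: 0.266 × 0.78 × 0.72 × 0.20 = 0.029877
  seal failure: 0.272 × 0.27 × 0.19 × 0.54 = 0.0075349
  coupling fatigue: 0.188 × 0.57 × 0.34 × 0.94 = 0.034248
Normalizing constant Z = 0.051113 + 0.029877 + 0.0075349 + 0.034248 = 0.12277.
P(coupling fatigue | evidence) = 0.034248 / 0.12277 ≈ 0.279.

0.279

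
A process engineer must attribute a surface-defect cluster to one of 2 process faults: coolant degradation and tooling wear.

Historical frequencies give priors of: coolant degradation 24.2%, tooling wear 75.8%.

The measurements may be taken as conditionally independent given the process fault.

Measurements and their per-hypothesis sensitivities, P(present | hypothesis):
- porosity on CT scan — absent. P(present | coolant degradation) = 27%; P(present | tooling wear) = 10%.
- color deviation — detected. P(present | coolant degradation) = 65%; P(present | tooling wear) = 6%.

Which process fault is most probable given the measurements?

coolant degradation

Multiply each prior by the joint likelihood of the measurement pattern (using 1 − P(present | H) for each absent measurement):
  coolant degradation: 0.242 × (1 − 0.27) × 0.65 = 0.11483
  tooling wear: 0.758 × (1 − 0.10) × 0.06 = 0.040932
The unnormalized weights sum to 0.15576.
P(coolant degradation | evidence) ≈ 0.11483 / 0.15576 ≈ 0.737
P(tooling wear | evidence) ≈ 0.040932 / 0.15576 ≈ 0.263
The largest is 0.737, so coolant degradation is most probable.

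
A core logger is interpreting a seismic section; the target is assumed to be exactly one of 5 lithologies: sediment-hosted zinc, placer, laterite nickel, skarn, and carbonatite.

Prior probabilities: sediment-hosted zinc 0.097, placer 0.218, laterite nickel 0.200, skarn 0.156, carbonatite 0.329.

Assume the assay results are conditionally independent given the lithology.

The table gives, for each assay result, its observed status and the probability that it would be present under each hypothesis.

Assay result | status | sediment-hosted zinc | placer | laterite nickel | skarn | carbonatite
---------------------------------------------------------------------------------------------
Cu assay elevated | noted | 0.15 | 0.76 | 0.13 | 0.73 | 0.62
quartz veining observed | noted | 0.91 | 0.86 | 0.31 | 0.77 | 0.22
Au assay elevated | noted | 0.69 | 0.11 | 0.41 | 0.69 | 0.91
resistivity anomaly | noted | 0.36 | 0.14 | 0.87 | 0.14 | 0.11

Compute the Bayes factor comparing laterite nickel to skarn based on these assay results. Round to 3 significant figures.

0.265

Take the product of per-assay result likelihoods under each hypothesis, then divide.
  laterite nickel: 0.13 × 0.31 × 0.41 × 0.87 = 0.014375
  skarn: 0.73 × 0.77 × 0.69 × 0.14 = 0.054299
Bayes factor = 0.014375 / 0.054299 ≈ 0.265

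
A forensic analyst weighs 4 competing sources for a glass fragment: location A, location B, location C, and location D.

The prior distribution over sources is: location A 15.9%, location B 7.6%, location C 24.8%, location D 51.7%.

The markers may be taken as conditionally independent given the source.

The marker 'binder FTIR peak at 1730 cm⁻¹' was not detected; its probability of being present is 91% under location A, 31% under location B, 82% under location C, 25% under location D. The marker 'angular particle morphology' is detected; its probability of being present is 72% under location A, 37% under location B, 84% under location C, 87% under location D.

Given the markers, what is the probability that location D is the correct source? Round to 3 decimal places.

Multiply each prior by the joint likelihood of the marker pattern (using 1 − P(present | H) for each absent marker):
  location A: 0.159 × (1 − 0.91) × 0.72 = 0.010303
  location B: 0.076 × (1 − 0.31) × 0.37 = 0.019403
  location C: 0.248 × (1 − 0.82) × 0.84 = 0.037498
  location D: 0.517 × (1 − 0.25) × 0.87 = 0.33734
Marginal likelihood of the evidence = 0.40455.
P(location D | evidence) = 0.33734 / 0.40455 ≈ 0.834.

0.834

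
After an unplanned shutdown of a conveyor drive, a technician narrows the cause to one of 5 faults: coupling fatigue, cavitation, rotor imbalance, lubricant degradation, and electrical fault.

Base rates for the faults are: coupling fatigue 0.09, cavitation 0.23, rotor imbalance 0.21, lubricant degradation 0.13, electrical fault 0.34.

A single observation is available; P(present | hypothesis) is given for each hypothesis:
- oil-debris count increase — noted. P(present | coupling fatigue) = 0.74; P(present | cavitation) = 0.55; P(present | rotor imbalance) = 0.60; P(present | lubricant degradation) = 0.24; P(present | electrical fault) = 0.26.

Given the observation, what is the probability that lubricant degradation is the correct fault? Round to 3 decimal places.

0.071

Multiply each prior by the likelihood of the observation:
  coupling fatigue: 0.09 × 0.74 = 0.0666
  cavitation: 0.23 × 0.55 = 0.1265
  rotor imbalance: 0.21 × 0.60 = 0.126
  lubricant degradation: 0.13 × 0.24 = 0.0312
  electrical fault: 0.34 × 0.26 = 0.0884
Normalizing constant Z = 0.0666 + 0.1265 + 0.126 + 0.0312 + 0.0884 = 0.4387.
P(lubricant degradation | evidence) = 0.0312 / 0.4387 ≈ 0.071.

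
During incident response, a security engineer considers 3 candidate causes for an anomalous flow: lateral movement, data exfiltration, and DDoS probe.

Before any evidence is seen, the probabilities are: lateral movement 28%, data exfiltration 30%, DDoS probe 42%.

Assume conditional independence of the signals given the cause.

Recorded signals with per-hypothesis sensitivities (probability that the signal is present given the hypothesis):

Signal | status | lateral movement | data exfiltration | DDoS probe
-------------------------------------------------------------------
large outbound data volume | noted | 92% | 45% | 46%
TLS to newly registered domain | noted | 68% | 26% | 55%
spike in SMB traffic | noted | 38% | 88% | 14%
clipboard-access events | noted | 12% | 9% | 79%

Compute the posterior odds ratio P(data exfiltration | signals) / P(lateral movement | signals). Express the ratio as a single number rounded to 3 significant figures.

0.348

Posterior odds equal prior odds times the likelihood ratio; only the two competing hypotheses matter.
  data exfiltration: 0.30 × 0.45 × 0.26 × 0.88 × 0.09 = 0.0027799
  lateral movement: 0.28 × 0.92 × 0.68 × 0.38 × 0.12 = 0.0079877
Posterior odds = 0.0027799 / 0.0079877 ≈ 0.348.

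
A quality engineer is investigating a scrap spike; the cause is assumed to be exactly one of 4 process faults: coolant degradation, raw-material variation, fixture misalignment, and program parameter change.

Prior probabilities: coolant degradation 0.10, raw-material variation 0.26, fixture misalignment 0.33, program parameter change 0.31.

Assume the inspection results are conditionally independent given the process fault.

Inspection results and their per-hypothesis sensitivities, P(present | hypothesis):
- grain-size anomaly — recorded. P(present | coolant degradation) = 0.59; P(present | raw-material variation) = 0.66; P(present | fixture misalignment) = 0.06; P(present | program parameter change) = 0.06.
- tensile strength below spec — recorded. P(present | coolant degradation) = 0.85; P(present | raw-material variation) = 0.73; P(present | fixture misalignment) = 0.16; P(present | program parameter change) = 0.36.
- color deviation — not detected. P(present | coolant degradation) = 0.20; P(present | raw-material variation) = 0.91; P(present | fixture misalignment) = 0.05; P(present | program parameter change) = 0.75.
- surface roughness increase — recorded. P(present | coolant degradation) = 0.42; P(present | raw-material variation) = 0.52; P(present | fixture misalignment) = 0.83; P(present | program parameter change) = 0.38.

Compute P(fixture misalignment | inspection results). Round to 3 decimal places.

By Bayes' rule with conditional independence, the unnormalized weight for each hypothesis is prior × ∏ likelihoods (using 1 − P(present | H) for each absent inspection result):
  coolant degradation: 0.10 × 0.59 × 0.85 × (1 − 0.20) × 0.42 = 0.01685
  raw-material variation: 0.26 × 0.66 × 0.73 × (1 − 0.91) × 0.52 = 0.0058625
  fixture misalignment: 0.33 × 0.06 × 0.16 × (1 − 0.05) × 0.83 = 0.002498
  program parameter change: 0.31 × 0.06 × 0.36 × (1 − 0.75) × 0.38 = 0.00063612
Marginal likelihood of the evidence = 0.025847.
P(fixture misalignment | evidence) = 0.002498 / 0.025847 ≈ 0.097.

0.097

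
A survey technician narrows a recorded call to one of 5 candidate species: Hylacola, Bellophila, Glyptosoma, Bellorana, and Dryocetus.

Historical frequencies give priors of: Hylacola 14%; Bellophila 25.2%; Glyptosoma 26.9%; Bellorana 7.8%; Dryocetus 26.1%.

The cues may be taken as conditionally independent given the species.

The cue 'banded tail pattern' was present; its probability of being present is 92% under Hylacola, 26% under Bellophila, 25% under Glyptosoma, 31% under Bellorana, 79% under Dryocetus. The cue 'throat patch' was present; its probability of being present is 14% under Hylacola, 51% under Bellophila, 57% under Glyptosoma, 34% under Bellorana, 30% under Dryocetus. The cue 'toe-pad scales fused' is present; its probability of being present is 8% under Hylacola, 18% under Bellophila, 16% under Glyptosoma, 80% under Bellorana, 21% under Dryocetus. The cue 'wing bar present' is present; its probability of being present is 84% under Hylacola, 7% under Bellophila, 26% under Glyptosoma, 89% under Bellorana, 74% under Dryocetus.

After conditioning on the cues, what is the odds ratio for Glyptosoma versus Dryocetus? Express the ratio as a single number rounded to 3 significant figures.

0.166

Posterior odds equal prior odds times the likelihood ratio; only the two competing hypotheses matter.
  Glyptosoma: 0.269 × 0.25 × 0.57 × 0.16 × 0.26 = 0.0015946
  Dryocetus: 0.261 × 0.79 × 0.30 × 0.21 × 0.74 = 0.0096126
Posterior odds = 0.0015946 / 0.0096126 ≈ 0.166.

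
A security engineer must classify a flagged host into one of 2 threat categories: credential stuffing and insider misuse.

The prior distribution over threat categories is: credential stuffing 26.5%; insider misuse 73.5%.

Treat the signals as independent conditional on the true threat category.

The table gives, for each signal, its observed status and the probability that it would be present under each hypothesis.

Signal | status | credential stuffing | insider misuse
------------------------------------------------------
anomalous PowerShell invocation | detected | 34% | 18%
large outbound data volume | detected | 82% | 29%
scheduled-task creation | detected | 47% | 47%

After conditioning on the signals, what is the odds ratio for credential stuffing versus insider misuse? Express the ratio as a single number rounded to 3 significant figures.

Posterior odds equal prior odds times the likelihood ratio; only the two competing hypotheses matter.
  credential stuffing: 0.265 × 0.34 × 0.82 × 0.47 = 0.034725
  insider misuse: 0.735 × 0.18 × 0.29 × 0.47 = 0.018032
Posterior odds = 0.034725 / 0.018032 ≈ 1.93.

1.93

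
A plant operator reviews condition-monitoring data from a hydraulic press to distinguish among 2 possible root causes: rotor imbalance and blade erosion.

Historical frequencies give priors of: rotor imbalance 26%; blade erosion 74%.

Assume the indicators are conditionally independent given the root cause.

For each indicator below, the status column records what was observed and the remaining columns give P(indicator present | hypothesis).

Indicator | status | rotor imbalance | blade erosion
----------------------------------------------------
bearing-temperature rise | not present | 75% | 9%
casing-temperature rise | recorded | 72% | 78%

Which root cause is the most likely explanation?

blade erosion

Multiply each prior by the joint likelihood of the indicator pattern (using 1 − P(present | H) for each absent indicator):
  rotor imbalance: 0.26 × (1 − 0.75) × 0.72 = 0.0468
  blade erosion: 0.74 × (1 − 0.09) × 0.78 = 0.52525
The unnormalized weights sum to 0.57205.
P(rotor imbalance | evidence) ≈ 0.0468 / 0.57205 ≈ 0.082
P(blade erosion | evidence) ≈ 0.52525 / 0.57205 ≈ 0.918
The largest is 0.918, so blade erosion is most probable.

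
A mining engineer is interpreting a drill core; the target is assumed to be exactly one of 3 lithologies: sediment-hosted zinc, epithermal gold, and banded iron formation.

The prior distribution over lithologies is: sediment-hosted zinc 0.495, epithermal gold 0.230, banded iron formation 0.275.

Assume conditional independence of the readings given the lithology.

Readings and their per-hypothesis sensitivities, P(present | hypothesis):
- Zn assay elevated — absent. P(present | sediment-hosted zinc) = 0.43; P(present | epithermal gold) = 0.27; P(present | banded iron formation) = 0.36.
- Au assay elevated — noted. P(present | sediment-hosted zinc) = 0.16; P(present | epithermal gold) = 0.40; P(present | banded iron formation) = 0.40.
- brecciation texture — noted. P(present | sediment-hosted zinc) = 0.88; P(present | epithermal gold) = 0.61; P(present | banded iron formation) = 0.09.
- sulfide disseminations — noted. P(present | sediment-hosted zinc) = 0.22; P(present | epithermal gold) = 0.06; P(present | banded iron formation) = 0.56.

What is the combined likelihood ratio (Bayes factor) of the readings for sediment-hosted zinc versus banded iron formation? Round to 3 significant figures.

1.37

The Bayes factor is the ratio of the joint likelihoods of the reading pattern under the two hypotheses (using 1 − P(present | H) for each absent reading).
  sediment-hosted zinc: (1 − 0.43) × 0.16 × 0.88 × 0.22 = 0.017656
  banded iron formation: (1 − 0.36) × 0.40 × 0.09 × 0.56 = 0.012902
Bayes factor = 0.017656 / 0.012902 ≈ 1.37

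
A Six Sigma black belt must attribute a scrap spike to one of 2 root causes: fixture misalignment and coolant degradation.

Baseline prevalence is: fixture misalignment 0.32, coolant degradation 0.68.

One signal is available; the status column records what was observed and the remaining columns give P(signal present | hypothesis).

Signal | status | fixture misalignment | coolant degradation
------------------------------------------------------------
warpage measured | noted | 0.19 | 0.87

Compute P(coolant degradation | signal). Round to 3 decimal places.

0.907

For each hypothesis, the unnormalized posterior weight is prior × likelihood:
  fixture misalignment: 0.32 × 0.19 = 0.0608
  coolant degradation: 0.68 × 0.87 = 0.5916
The unnormalized weights sum to 0.6524.
P(coolant degradation | evidence) = 0.5916 / 0.6524 ≈ 0.907.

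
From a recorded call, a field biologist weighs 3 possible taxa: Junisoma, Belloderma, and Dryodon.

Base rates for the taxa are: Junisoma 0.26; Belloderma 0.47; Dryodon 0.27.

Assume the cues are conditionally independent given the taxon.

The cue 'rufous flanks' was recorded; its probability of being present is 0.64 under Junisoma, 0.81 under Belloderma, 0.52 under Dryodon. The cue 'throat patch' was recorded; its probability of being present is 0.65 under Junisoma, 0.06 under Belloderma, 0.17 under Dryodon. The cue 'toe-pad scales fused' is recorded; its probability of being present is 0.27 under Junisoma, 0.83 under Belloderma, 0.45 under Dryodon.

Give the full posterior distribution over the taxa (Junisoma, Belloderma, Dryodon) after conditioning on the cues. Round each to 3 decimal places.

0.496, 0.322, 0.182

Multiply each prior by the joint likelihood of the cue pattern:
  Junisoma: 0.26 × 0.64 × 0.65 × 0.27 = 0.029203
  Belloderma: 0.47 × 0.81 × 0.06 × 0.83 = 0.018959
  Dryodon: 0.27 × 0.52 × 0.17 × 0.45 = 0.010741
The unnormalized weights sum to 0.058903.
P(Junisoma | evidence) = 0.029203 / 0.058903 ≈ 0.496
P(Belloderma | evidence) = 0.018959 / 0.058903 ≈ 0.322
P(Dryodon | evidence) = 0.010741 / 0.058903 ≈ 0.182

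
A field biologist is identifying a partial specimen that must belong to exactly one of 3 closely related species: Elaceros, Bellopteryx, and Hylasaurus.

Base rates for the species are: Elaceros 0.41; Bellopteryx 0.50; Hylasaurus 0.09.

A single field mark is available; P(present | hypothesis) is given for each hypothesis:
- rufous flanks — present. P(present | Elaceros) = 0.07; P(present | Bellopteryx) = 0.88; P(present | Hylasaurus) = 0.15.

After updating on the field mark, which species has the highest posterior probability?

Bellopteryx

By Bayes' rule, the unnormalized weight for each hypothesis is prior × likelihood:
  Elaceros: 0.41 × 0.07 = 0.0287
  Bellopteryx: 0.50 × 0.88 = 0.44
  Hylasaurus: 0.09 × 0.15 = 0.0135
The unnormalized weights sum to 0.4822.
P(Elaceros | evidence) ≈ 0.0287 / 0.4822 ≈ 0.060
P(Bellopteryx | evidence) ≈ 0.44 / 0.4822 ≈ 0.912
P(Hylasaurus | evidence) ≈ 0.0135 / 0.4822 ≈ 0.028
The largest is 0.912, so Bellopteryx is most probable.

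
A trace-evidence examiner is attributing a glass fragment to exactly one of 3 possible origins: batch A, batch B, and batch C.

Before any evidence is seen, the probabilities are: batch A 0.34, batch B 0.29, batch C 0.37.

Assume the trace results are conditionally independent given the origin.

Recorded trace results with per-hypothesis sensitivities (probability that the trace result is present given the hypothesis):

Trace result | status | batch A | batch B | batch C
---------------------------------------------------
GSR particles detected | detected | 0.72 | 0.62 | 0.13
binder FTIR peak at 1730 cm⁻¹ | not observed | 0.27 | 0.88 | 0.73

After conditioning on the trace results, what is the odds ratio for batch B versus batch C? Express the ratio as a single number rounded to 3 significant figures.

Posterior odds equal prior odds times the likelihood ratio; only the two competing hypotheses matter (using 1 − P(present | H) for each absent trace result).
  batch B: 0.29 × 0.62 × (1 − 0.88) = 0.021576
  batch C: 0.37 × 0.13 × (1 − 0.73) = 0.012987
Odds(batch B : batch C) = 0.021576 / 0.012987 ≈ 1.66.

1.66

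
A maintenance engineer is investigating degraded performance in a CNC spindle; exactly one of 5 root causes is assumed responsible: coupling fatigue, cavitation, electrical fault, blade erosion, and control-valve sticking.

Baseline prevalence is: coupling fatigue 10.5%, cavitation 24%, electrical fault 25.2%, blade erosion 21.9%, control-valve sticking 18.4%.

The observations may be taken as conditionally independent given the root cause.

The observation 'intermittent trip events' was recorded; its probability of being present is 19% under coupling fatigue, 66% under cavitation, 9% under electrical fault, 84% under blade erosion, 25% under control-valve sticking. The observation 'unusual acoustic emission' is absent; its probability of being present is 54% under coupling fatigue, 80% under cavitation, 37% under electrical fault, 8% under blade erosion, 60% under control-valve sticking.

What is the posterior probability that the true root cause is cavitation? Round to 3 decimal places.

By Bayes' rule with conditional independence, the unnormalized weight for each hypothesis is prior × ∏ likelihoods (using 1 − P(present | H) for each absent observation):
  coupling fatigue: 0.105 × 0.19 × (1 − 0.54) = 0.009177
  cavitation: 0.240 × 0.66 × (1 − 0.80) = 0.03168
  electrical fault: 0.252 × 0.09 × (1 − 0.37) = 0.014288
  blade erosion: 0.219 × 0.84 × (1 − 0.08) = 0.16924
  control-valve sticking: 0.184 × 0.25 × (1 − 0.60) = 0.0184
The unnormalized weights sum to 0.24279.
P(cavitation | evidence) = 0.03168 / 0.24279 ≈ 0.130.

0.130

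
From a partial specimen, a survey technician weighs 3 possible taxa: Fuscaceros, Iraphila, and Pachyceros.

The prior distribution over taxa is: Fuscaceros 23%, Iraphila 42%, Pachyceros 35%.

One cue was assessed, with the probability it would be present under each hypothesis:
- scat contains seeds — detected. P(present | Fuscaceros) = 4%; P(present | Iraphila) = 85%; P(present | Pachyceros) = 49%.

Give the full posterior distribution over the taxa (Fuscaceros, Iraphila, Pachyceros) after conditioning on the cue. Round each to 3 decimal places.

0.017, 0.664, 0.319

Multiply each prior by the likelihood of the cue:
  Fuscaceros: 0.23 × 0.04 = 0.0092
  Iraphila: 0.42 × 0.85 = 0.357
  Pachyceros: 0.35 × 0.49 = 0.1715
The unnormalized weights sum to 0.5377.
P(Fuscaceros | evidence) = 0.0092 / 0.5377 ≈ 0.017
P(Iraphila | evidence) = 0.357 / 0.5377 ≈ 0.664
P(Pachyceros | evidence) = 0.1715 / 0.5377 ≈ 0.319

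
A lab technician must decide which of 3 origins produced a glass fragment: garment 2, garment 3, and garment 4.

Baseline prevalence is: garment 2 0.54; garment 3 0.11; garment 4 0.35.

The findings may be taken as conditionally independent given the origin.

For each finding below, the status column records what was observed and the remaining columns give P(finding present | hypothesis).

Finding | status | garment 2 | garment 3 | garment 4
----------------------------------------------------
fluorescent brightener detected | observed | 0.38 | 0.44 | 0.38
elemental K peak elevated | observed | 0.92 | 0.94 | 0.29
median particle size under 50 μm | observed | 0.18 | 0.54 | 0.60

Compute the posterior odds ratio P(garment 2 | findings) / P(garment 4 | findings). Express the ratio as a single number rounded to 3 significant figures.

Unnormalized posterior weight (prior times the finding likelihoods) for each of the two hypotheses:
  garment 2: 0.54 × 0.38 × 0.92 × 0.18 = 0.033981
  garment 4: 0.35 × 0.38 × 0.29 × 0.60 = 0.023142
Posterior odds = 0.033981 / 0.023142 ≈ 1.47.

1.47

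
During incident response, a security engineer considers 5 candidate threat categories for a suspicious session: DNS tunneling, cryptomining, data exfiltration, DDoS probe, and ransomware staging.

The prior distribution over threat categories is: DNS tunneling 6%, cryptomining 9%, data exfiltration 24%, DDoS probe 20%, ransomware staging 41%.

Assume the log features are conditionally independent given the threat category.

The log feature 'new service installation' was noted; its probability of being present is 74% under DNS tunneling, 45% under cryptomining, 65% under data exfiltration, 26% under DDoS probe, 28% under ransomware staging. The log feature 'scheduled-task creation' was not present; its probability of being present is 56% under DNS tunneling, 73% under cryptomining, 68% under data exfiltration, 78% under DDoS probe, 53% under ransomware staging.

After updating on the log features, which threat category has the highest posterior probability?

ransomware staging

For each hypothesis, the unnormalized posterior weight is prior × product of the log feature likelihoods (using 1 − P(present | H) for each absent log feature):
  DNS tunneling: 0.06 × 0.74 × (1 − 0.56) = 0.019536
  cryptomining: 0.09 × 0.45 × (1 − 0.73) = 0.010935
  data exfiltration: 0.24 × 0.65 × (1 − 0.68) = 0.04992
  DDoS probe: 0.20 × 0.26 × (1 − 0.78) = 0.01144
  ransomware staging: 0.41 × 0.28 × (1 − 0.53) = 0.053956
Normalizing constant Z = 0.019536 + 0.010935 + 0.04992 + 0.01144 + 0.053956 = 0.14579.
P(DNS tunneling | evidence) ≈ 0.019536 / 0.14579 ≈ 0.134
P(cryptomining | evidence) ≈ 0.010935 / 0.14579 ≈ 0.075
P(data exfiltration | evidence) ≈ 0.04992 / 0.14579 ≈ 0.342
P(DDoS probe | evidence) ≈ 0.01144 / 0.14579 ≈ 0.078
P(ransomware staging | evidence) ≈ 0.053956 / 0.14579 ≈ 0.370
The largest is 0.370, so ransomware staging is most probable.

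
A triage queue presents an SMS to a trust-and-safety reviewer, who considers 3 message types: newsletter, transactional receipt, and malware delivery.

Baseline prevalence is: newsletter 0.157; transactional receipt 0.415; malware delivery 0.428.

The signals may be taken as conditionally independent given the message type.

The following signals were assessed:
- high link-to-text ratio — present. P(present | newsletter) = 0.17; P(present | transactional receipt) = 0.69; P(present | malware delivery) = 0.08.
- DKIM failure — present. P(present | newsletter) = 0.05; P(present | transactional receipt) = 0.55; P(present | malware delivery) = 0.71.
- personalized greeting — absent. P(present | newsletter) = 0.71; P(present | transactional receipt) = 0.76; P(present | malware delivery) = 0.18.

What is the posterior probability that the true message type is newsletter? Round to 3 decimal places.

0.007

By Bayes' rule with conditional independence, the unnormalized weight for each hypothesis is prior × ∏ likelihoods (using 1 − P(present | H) for each absent signal):
  newsletter: 0.157 × 0.17 × 0.05 × (1 − 0.71) = 0.00038701
  transactional receipt: 0.415 × 0.69 × 0.55 × (1 − 0.76) = 0.037798
  malware delivery: 0.428 × 0.08 × 0.71 × (1 − 0.18) = 0.019935
The unnormalized weights sum to 0.05812.
P(newsletter | evidence) = 0.00038701 / 0.05812 ≈ 0.007.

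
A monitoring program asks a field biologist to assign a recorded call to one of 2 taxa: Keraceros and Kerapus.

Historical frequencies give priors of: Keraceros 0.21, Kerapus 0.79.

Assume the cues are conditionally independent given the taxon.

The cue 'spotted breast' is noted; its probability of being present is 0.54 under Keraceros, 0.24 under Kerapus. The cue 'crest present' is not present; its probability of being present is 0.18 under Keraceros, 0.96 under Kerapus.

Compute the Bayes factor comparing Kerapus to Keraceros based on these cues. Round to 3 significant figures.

Take the product of per-cue likelihoods under each hypothesis (using 1 − P(present | H) for each absent cue), then divide.
  Kerapus: 0.24 × (1 − 0.96) = 0.0096
  Keraceros: 0.54 × (1 − 0.18) = 0.4428
Bayes factor = 0.0096 / 0.4428 ≈ 0.0217

0.0217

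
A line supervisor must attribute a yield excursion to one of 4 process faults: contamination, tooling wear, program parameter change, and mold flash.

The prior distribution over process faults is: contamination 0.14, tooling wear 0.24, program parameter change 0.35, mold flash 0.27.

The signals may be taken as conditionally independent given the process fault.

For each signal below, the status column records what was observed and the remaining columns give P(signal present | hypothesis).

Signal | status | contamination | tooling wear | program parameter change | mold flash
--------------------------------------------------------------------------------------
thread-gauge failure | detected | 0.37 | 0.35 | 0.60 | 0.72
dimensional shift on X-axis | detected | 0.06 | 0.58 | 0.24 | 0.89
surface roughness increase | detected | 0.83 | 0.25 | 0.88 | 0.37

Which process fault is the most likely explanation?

mold flash

By Bayes' rule with conditional independence, the unnormalized weight for each hypothesis is prior × ∏ likelihoods:
  contamination: 0.14 × 0.37 × 0.06 × 0.83 = 0.0025796
  tooling wear: 0.24 × 0.35 × 0.58 × 0.25 = 0.01218
  program parameter change: 0.35 × 0.60 × 0.24 × 0.88 = 0.044352
  mold flash: 0.27 × 0.72 × 0.89 × 0.37 = 0.064016
Normalizing constant Z = 0.0025796 + 0.01218 + 0.044352 + 0.064016 = 0.12313.
P(contamination | evidence) ≈ 0.0025796 / 0.12313 ≈ 0.021
P(tooling wear | evidence) ≈ 0.01218 / 0.12313 ≈ 0.099
P(program parameter change | evidence) ≈ 0.044352 / 0.12313 ≈ 0.360
P(mold flash | evidence) ≈ 0.064016 / 0.12313 ≈ 0.520
The largest is 0.520, so mold flash is most probable.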